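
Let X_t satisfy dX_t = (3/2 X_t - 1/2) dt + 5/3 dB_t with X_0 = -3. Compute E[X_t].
E[X_t] = 1/3 - 10*exp(3*t/2)/3

Taking expectations and using E[dB_t] = 0, the mean m(t) = E[X_t] satisfies the ODE m'(t) = a m(t) + b with m(0) = x_0. With a = 3/2, b = -1/2, x_0 = -3, the solution is
  m(t) = x_0 * exp(a t) + (b/a) * (exp(a t) - 1)
       = (-3) * exp((3/2) t) + ((-1/2)/(3/2)) * (exp((3/2) t) - 1)
       = 1/3 - 10*exp(3*t/2)/3.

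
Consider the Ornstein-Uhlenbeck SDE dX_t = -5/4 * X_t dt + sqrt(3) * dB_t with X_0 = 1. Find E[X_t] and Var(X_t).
E[X_t] = exp(-5*t/4); Var(X_t) = 6/5 - 6*exp(-5*t/2)/5

The OU SDE dX = -theta X dt + sigma dB admits the integrating factor exp(theta t): d(exp(theta t) X_t) = sigma exp(theta t) dB_t. Integrating from 0 to t:
  X_t = x_0 * exp(-theta t) + sigma * int_0^t exp(-theta (t-s)) dB_s.
The Itô integral has mean 0 and (by the Itô isometry) variance sigma^2 * int_0^t exp(-2 theta (t - s)) ds = sigma^2 * (1 - exp(-2 theta t)) / (2 theta).
With theta = 5/4, sigma = sqrt(3), x_0 = 1:
  E[X_t] = 1 * exp(-5/4 t) = exp(-5*t/4)
  Var(X_t) = (sqrt(3))^2 * (1 - exp(-2*5/4 t)) / (2 * 5/4) = 6/5 - 6*exp(-5*t/2)/5.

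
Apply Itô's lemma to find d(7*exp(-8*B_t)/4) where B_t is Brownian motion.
d(7*exp(-8*B_t)/4) = (56*exp(-8*B_t)) dt + (-14*exp(-8*B_t)) dB_t

Itô's formula for f(B_t) gives d f(B_t) = f'(B_t) dB_t + (1/2) f''(B_t) dt. Compute derivatives of f(x) = 7*exp(-8*x)/4:
  f'(x)  = -14*exp(-8*x)
  f''(x) = 112*exp(-8*x)
Substitute x = B_t and multiply the f'' term by 1/2:
  drift     = (1/2) * (112*exp(-8*x)) evaluated at B_t = 56*exp(-8*B_t)
  diffusion = (-14*exp(-8*x)) evaluated at B_t = -14*exp(-8*B_t)
Therefore d(7*exp(-8*B_t)/4) = (56*exp(-8*B_t)) dt + (-14*exp(-8*B_t)) dB_t.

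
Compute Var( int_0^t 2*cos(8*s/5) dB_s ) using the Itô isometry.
Var = 2*t + 5*sin(8*t/5)*cos(8*t/5)/4

The Itô integral of a deterministic integrand f(s) has mean 0 because each increment f(s) * (B_{s+ds} - B_s) has mean 0. By the Itô isometry:
  Var( int_0^t f(s) dB_s ) = E[ (int_0^t f(s) dB_s)^2 ] = int_0^t f(s)^2 ds.
Here f(s) = 2*cos(8*s/5), so f(s)^2 = 4*cos(8*s/5)^2. Integrate:
  int_0^t (4*cos(8*s/5)^2) ds = 2*t + 5*sin(8*t/5)*cos(8*t/5)/4.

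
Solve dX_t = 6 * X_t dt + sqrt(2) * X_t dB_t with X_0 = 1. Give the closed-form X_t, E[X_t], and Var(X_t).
X_t = 1 * exp((5) t + (sqrt(2)) B_t); E[X_t] = exp(6*t); Var(X_t) = exp(14*t) - exp(12*t)

For GBM dX = mu X dt + sigma X dB with X_0 = x_0, apply Itô to Y = log X: dY = (mu - sigma^2/2) dt + sigma dB, so Y_t = log(x_0) + (mu - sigma^2/2) t + sigma B_t and hence X_t = x_0 * exp((mu - sigma^2/2) t + sigma B_t).
With mu = 6, sigma = sqrt(2), x_0 = 1, this gives:
  X_t = 1 * exp((5) * t + (sqrt(2)) * B_t).
Since sigma*B_t ~ Normal(0, sigma^2 t), E[exp(sigma*B_t)] = exp(sigma^2 t / 2); so E[X_t] = x_0 * exp((mu - sigma^2/2) t) * exp(sigma^2 t / 2) = x_0 * exp(mu t) = exp(6*t).
Var(X_t) = E[X_t^2] - (E[X_t])^2 = x_0^2 * exp(2 mu t) * (exp(sigma^2 t) - 1) = exp(14*t) - exp(12*t).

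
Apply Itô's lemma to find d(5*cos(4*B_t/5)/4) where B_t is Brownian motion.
d(5*cos(4*B_t/5)/4) = (-2*cos(4*B_t/5)/5) dt + (-sin(4*B_t/5)) dB_t

Itô's formula for f(B_t) gives d f(B_t) = f'(B_t) dB_t + (1/2) f''(B_t) dt. Compute derivatives of f(x) = 5*cos(4*x/5)/4:
  f'(x)  = -sin(4*x/5)
  f''(x) = -4*cos(4*x/5)/5
Substitute x = B_t and multiply the f'' term by 1/2:
  drift     = (1/2) * (-4*cos(4*x/5)/5) evaluated at B_t = -2*cos(4*B_t/5)/5
  diffusion = (-sin(4*x/5)) evaluated at B_t = -sin(4*B_t/5)
Therefore d(5*cos(4*B_t/5)/4) = (-2*cos(4*B_t/5)/5) dt + (-sin(4*B_t/5)) dB_t.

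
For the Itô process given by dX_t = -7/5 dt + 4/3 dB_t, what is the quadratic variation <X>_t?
<X>_t = 16*t/9

For an Itô process dX_t = a(t) dt + b(t) dB_t, the quadratic variation is <X>_t = int_0^t b(s)^2 ds (the drift term does not contribute). Here b(s) = 4/3, so
  b(s)^2 = 16/9.
Integrating from 0 to t:
  <X>_t = int_0^t (16/9) ds = 16*t/9.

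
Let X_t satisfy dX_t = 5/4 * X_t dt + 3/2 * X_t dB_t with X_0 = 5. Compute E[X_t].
E[X_t] = 5*exp(5*t/4)

For GBM dX = mu X dt + sigma X dB with X_0 = x_0, apply Itô to Y = log X: dY = (mu - sigma^2/2) dt + sigma dB, so Y_t = log(x_0) + (mu - sigma^2/2) t + sigma B_t and hence X_t = x_0 * exp((mu - sigma^2/2) t + sigma B_t).
With mu = 5/4, sigma = 3/2, x_0 = 5, this gives:
  X_t = 5 * exp((1/8) * t + (3/2) * B_t).
Since sigma*B_t ~ Normal(0, sigma^2 t), E[exp(sigma*B_t)] = exp(sigma^2 t / 2); so E[X_t] = x_0 * exp((mu - sigma^2/2) t) * exp(sigma^2 t / 2) = x_0 * exp(mu t) = 5*exp(5*t/4).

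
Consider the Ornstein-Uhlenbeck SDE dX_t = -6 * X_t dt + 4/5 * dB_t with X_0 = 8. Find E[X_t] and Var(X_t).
E[X_t] = 8*exp(-6*t); Var(X_t) = 4/75 - 4*exp(-12*t)/75

The OU SDE dX = -theta X dt + sigma dB admits the integrating factor exp(theta t): d(exp(theta t) X_t) = sigma exp(theta t) dB_t. Integrating from 0 to t:
  X_t = x_0 * exp(-theta t) + sigma * int_0^t exp(-theta (t-s)) dB_s.
The Itô integral has mean 0 and (by the Itô isometry) variance sigma^2 * int_0^t exp(-2 theta (t - s)) ds = sigma^2 * (1 - exp(-2 theta t)) / (2 theta).
With theta = 6, sigma = 4/5, x_0 = 8:
  E[X_t] = 8 * exp(-6 t) = 8*exp(-6*t)
  Var(X_t) = (4/5)^2 * (1 - exp(-2*6 t)) / (2 * 6) = 4/75 - 4*exp(-12*t)/75.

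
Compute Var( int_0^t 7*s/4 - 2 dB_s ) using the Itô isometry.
Var = t*(49*t^2 - 168*t + 192)/48

The Itô integral of a deterministic integrand f(s) has mean 0 because each increment f(s) * (B_{s+ds} - B_s) has mean 0. By the Itô isometry:
  Var( int_0^t f(s) dB_s ) = E[ (int_0^t f(s) dB_s)^2 ] = int_0^t f(s)^2 ds.
Here f(s) = 7*s/4 - 2, so f(s)^2 = (7*s - 8)^2/16. Integrate:
  int_0^t ((7*s - 8)^2/16) ds = t*(49*t^2 - 168*t + 192)/48.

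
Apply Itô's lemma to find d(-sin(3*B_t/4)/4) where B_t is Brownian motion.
d(-sin(3*B_t/4)/4) = (9*sin(3*B_t/4)/128) dt + (-3*cos(3*B_t/4)/16) dB_t

Itô's formula for f(B_t) gives d f(B_t) = f'(B_t) dB_t + (1/2) f''(B_t) dt. Compute derivatives of f(x) = -sin(3*x/4)/4:
  f'(x)  = -3*cos(3*x/4)/16
  f''(x) = 9*sin(3*x/4)/64
Substitute x = B_t and multiply the f'' term by 1/2:
  drift     = (1/2) * (9*sin(3*x/4)/64) evaluated at B_t = 9*sin(3*B_t/4)/128
  diffusion = (-3*cos(3*x/4)/16) evaluated at B_t = -3*cos(3*B_t/4)/16
Therefore d(-sin(3*B_t/4)/4) = (9*sin(3*B_t/4)/128) dt + (-3*cos(3*B_t/4)/16) dB_t.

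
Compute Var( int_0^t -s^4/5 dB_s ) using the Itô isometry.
Var = t^9/225

The Itô integral of a deterministic integrand f(s) has mean 0 because each increment f(s) * (B_{s+ds} - B_s) has mean 0. By the Itô isometry:
  Var( int_0^t f(s) dB_s ) = E[ (int_0^t f(s) dB_s)^2 ] = int_0^t f(s)^2 ds.
Here f(s) = -s^4/5, so f(s)^2 = s^8/25. Integrate:
  int_0^t (s^8/25) ds = t^9/225.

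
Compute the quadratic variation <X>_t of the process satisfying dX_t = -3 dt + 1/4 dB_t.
<X>_t = t/16

For an Itô process dX_t = a(t) dt + b(t) dB_t, the quadratic variation is <X>_t = int_0^t b(s)^2 ds (the drift term does not contribute). Here b(s) = 1/4, so
  b(s)^2 = 1/16.
Integrating from 0 to t:
  <X>_t = int_0^t (1/16) ds = t/16.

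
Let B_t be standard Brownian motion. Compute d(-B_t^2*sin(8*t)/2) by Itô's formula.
d(-B_t^2*sin(8*t)/2) = (-4*B_t^2*cos(8*t) - sin(8*t)/2) dt + (-B_t*sin(8*t)) dB_t

Itô's formula for f(t, x): d f(t, B_t) = (f_t + (1/2) f_xx) dt + f_x dB_t. Compute partials of f(t, x) = -x^2*sin(8*t)/2:
  f_t(t,x)  = -4*x^2*cos(8*t)
  f_x(t,x)  = -x*sin(8*t)
  f_xx(t,x) = -sin(8*t)
Assemble drift = f_t + (1/2) f_xx = -4*x^2*cos(8*t) - sin(8*t)/2 and diffusion = f_x = -x*sin(8*t). Substituting x = B_t:
  d(-B_t^2*sin(8*t)/2) = (-4*B_t^2*cos(8*t) - sin(8*t)/2) dt + (-B_t*sin(8*t)) dB_t.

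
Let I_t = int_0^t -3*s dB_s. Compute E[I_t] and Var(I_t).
E[I_t] = 0; Var(I_t) = 3*t^3

The Itô integral of a deterministic integrand f(s) has mean 0 because each increment f(s) * (B_{s+ds} - B_s) has mean 0. By the Itô isometry:
  Var( int_0^t f(s) dB_s ) = E[ (int_0^t f(s) dB_s)^2 ] = int_0^t f(s)^2 ds.
Here f(s) = -3*s, so f(s)^2 = 9*s^2. Integrate:
  int_0^t (9*s^2) ds = 3*t^3.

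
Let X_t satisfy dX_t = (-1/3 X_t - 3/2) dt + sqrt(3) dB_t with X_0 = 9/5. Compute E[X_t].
E[X_t] = -9/2 + 63*exp(-t/3)/10

Taking expectations and using E[dB_t] = 0, the mean m(t) = E[X_t] satisfies the ODE m'(t) = a m(t) + b with m(0) = x_0. With a = -1/3, b = -3/2, x_0 = 9/5, the solution is
  m(t) = x_0 * exp(a t) + (b/a) * (exp(a t) - 1)
       = (9/5) * exp((-1/3) t) + ((-3/2)/(-1/3)) * (exp((-1/3) t) - 1)
       = -9/2 + 63*exp(-t/3)/10.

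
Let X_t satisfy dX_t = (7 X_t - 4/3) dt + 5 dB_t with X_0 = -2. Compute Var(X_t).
Var(X_t) = 25*exp(14*t)/14 - 25/14

The variance V(t) = Var(X_t) satisfies V'(t) = 2 a V(t) + c^2 with V(0) = 0 (drift coefficient is linear in X, diffusion is constant). With a = 7, c = 5, the solution is
  V(t) = (c^2 / (2 a)) * (exp(2 a t) - 1)
       = (5^2 / (2*7)) * (exp(14 t) - 1)
       = 25*exp(14*t)/14 - 25/14.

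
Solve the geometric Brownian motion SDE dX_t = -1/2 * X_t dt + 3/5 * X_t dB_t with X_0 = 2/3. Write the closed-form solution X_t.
X_t = 2/3 * exp((-17/25) * t + (3/5) * B_t)

For GBM dX = mu X dt + sigma X dB with X_0 = x_0, apply Itô to Y = log X: dY = (mu - sigma^2/2) dt + sigma dB, so Y_t = log(x_0) + (mu - sigma^2/2) t + sigma B_t and hence X_t = x_0 * exp((mu - sigma^2/2) t + sigma B_t).
With mu = -1/2, sigma = 3/5, x_0 = 2/3, this gives:
  X_t = 2/3 * exp((-17/25) * t + (3/5) * B_t).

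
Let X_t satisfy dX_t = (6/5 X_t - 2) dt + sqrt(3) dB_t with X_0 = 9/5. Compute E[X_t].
E[X_t] = 2*exp(6*t/5)/15 + 5/3

Taking expectations and using E[dB_t] = 0, the mean m(t) = E[X_t] satisfies the ODE m'(t) = a m(t) + b with m(0) = x_0. With a = 6/5, b = -2, x_0 = 9/5, the solution is
  m(t) = x_0 * exp(a t) + (b/a) * (exp(a t) - 1)
       = (9/5) * exp((6/5) t) + ((-2)/(6/5)) * (exp((6/5) t) - 1)
       = 2*exp(6*t/5)/15 + 5/3.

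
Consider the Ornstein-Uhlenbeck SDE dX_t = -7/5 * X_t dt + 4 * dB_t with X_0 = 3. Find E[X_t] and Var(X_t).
E[X_t] = 3*exp(-7*t/5); Var(X_t) = 40/7 - 40*exp(-14*t/5)/7

The OU SDE dX = -theta X dt + sigma dB admits the integrating factor exp(theta t): d(exp(theta t) X_t) = sigma exp(theta t) dB_t. Integrating from 0 to t:
  X_t = x_0 * exp(-theta t) + sigma * int_0^t exp(-theta (t-s)) dB_s.
The Itô integral has mean 0 and (by the Itô isometry) variance sigma^2 * int_0^t exp(-2 theta (t - s)) ds = sigma^2 * (1 - exp(-2 theta t)) / (2 theta).
With theta = 7/5, sigma = 4, x_0 = 3:
  E[X_t] = 3 * exp(-7/5 t) = 3*exp(-7*t/5)
  Var(X_t) = (4)^2 * (1 - exp(-2*7/5 t)) / (2 * 7/5) = 40/7 - 40*exp(-14*t/5)/7.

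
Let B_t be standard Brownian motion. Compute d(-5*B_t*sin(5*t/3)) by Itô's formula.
d(-5*B_t*sin(5*t/3)) = (-25*B_t*cos(5*t/3)/3) dt + (-5*sin(5*t/3)) dB_t

Itô's formula for f(t, x): d f(t, B_t) = (f_t + (1/2) f_xx) dt + f_x dB_t. Compute partials of f(t, x) = -5*x*sin(5*t/3):
  f_t(t,x)  = -25*x*cos(5*t/3)/3
  f_x(t,x)  = -5*sin(5*t/3)
  f_xx(t,x) = 0
Assemble drift = f_t + (1/2) f_xx = -25*x*cos(5*t/3)/3 and diffusion = f_x = -5*sin(5*t/3). Substituting x = B_t:
  d(-5*B_t*sin(5*t/3)) = (-25*B_t*cos(5*t/3)/3) dt + (-5*sin(5*t/3)) dB_t.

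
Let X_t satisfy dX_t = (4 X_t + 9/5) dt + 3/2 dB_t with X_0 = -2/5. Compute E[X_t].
E[X_t] = exp(4*t)/20 - 9/20

Taking expectations and using E[dB_t] = 0, the mean m(t) = E[X_t] satisfies the ODE m'(t) = a m(t) + b with m(0) = x_0. With a = 4, b = 9/5, x_0 = -2/5, the solution is
  m(t) = x_0 * exp(a t) + (b/a) * (exp(a t) - 1)
       = (-2/5) * exp(4 t) + ((9/5)/4) * (exp(4 t) - 1)
       = exp(4*t)/20 - 9/20.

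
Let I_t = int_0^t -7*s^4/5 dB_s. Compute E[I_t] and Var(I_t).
E[I_t] = 0; Var(I_t) = 49*t^9/225

The Itô integral of a deterministic integrand f(s) has mean 0 because each increment f(s) * (B_{s+ds} - B_s) has mean 0. By the Itô isometry:
  Var( int_0^t f(s) dB_s ) = E[ (int_0^t f(s) dB_s)^2 ] = int_0^t f(s)^2 ds.
Here f(s) = -7*s^4/5, so f(s)^2 = 49*s^8/25. Integrate:
  int_0^t (49*s^8/25) ds = 49*t^9/225.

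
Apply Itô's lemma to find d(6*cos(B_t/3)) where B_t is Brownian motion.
d(6*cos(B_t/3)) = (-cos(B_t/3)/3) dt + (-2*sin(B_t/3)) dB_t

Itô's formula for f(B_t) gives d f(B_t) = f'(B_t) dB_t + (1/2) f''(B_t) dt. Compute derivatives of f(x) = 6*cos(x/3):
  f'(x)  = -2*sin(x/3)
  f''(x) = -2*cos(x/3)/3
Substitute x = B_t and multiply the f'' term by 1/2:
  drift     = (1/2) * (-2*cos(x/3)/3) evaluated at B_t = -cos(B_t/3)/3
  diffusion = (-2*sin(x/3)) evaluated at B_t = -2*sin(B_t/3)
Therefore d(6*cos(B_t/3)) = (-cos(B_t/3)/3) dt + (-2*sin(B_t/3)) dB_t.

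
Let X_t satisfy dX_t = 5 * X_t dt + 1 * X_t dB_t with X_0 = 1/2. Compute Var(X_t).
Var(X_t) = (exp(t) - 1)*exp(10*t)/4

For GBM dX = mu X dt + sigma X dB with X_0 = x_0, apply Itô to Y = log X: dY = (mu - sigma^2/2) dt + sigma dB, so Y_t = log(x_0) + (mu - sigma^2/2) t + sigma B_t and hence X_t = x_0 * exp((mu - sigma^2/2) t + sigma B_t).
With mu = 5, sigma = 1, x_0 = 1/2, this gives:
  X_t = 1/2 * exp((9/2) * t + (1) * B_t).
Since sigma*B_t ~ Normal(0, sigma^2 t), E[exp(sigma*B_t)] = exp(sigma^2 t / 2); so E[X_t] = x_0 * exp((mu - sigma^2/2) t) * exp(sigma^2 t / 2) = x_0 * exp(mu t) = exp(5*t)/2.
Var(X_t) = E[X_t^2] - (E[X_t])^2 = x_0^2 * exp(2 mu t) * (exp(sigma^2 t) - 1) = (exp(t) - 1)*exp(10*t)/4.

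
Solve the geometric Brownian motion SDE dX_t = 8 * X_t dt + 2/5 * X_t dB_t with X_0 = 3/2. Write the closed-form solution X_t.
X_t = 3/2 * exp((198/25) * t + (2/5) * B_t)

For GBM dX = mu X dt + sigma X dB with X_0 = x_0, apply Itô to Y = log X: dY = (mu - sigma^2/2) dt + sigma dB, so Y_t = log(x_0) + (mu - sigma^2/2) t + sigma B_t and hence X_t = x_0 * exp((mu - sigma^2/2) t + sigma B_t).
With mu = 8, sigma = 2/5, x_0 = 3/2, this gives:
  X_t = 3/2 * exp((198/25) * t + (2/5) * B_t).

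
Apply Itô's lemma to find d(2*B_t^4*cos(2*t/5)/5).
d(2*B_t^4*cos(2*t/5)/5) = (4*B_t^2*(-B_t^2*sin(2*t/5) + 15*cos(2*t/5))/25) dt + (8*B_t^3*cos(2*t/5)/5) dB_t

Itô's formula for f(t, x): d f(t, B_t) = (f_t + (1/2) f_xx) dt + f_x dB_t. Compute partials of f(t, x) = 2*x^4*cos(2*t/5)/5:
  f_t(t,x)  = -4*x^4*sin(2*t/5)/25
  f_x(t,x)  = 8*x^3*cos(2*t/5)/5
  f_xx(t,x) = 24*x^2*cos(2*t/5)/5
Assemble drift = f_t + (1/2) f_xx = 4*x^2*(-x^2*sin(2*t/5) + 15*cos(2*t/5))/25 and diffusion = f_x = 8*x^3*cos(2*t/5)/5. Substituting x = B_t:
  d(2*B_t^4*cos(2*t/5)/5) = (4*B_t^2*(-B_t^2*sin(2*t/5) + 15*cos(2*t/5))/25) dt + (8*B_t^3*cos(2*t/5)/5) dB_t.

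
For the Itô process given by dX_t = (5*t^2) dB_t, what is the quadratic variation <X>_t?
<X>_t = 5*t^5

For an Itô process dX_t = a(t) dt + b(t) dB_t, the quadratic variation is <X>_t = int_0^t b(s)^2 ds (the drift term does not contribute). Here b(s) = 5*s^2, so
  b(s)^2 = 25*s^4.
Integrating from 0 to t:
  <X>_t = int_0^t (25*s^4) ds = 5*t^5.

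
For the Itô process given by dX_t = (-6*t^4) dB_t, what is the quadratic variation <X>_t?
<X>_t = 4*t^9

For an Itô process dX_t = a(t) dt + b(t) dB_t, the quadratic variation is <X>_t = int_0^t b(s)^2 ds (the drift term does not contribute). Here b(s) = -6*s^4, so
  b(s)^2 = 36*s^8.
Integrating from 0 to t:
  <X>_t = int_0^t (36*s^8) ds = 4*t^9.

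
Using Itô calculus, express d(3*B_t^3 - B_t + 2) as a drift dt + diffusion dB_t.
d(3*B_t^3 - B_t + 2) = (9*B_t) dt + (9*B_t^2 - 1) dB_t

Itô's formula for f(B_t) gives d f(B_t) = f'(B_t) dB_t + (1/2) f''(B_t) dt. Compute derivatives of f(x) = 3*x^3 - x + 2:
  f'(x)  = 9*x^2 - 1
  f''(x) = 18*x
Substitute x = B_t and multiply the f'' term by 1/2:
  drift     = (1/2) * (18*x) evaluated at B_t = 9*B_t
  diffusion = (9*x^2 - 1) evaluated at B_t = 9*B_t^2 - 1
Therefore d(3*B_t^3 - B_t + 2) = (9*B_t) dt + (9*B_t^2 - 1) dB_t.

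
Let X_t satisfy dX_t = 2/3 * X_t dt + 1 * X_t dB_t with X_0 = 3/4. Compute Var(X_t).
Var(X_t) = 9*(exp(t) - 1)*exp(4*t/3)/16

For GBM dX = mu X dt + sigma X dB with X_0 = x_0, apply Itô to Y = log X: dY = (mu - sigma^2/2) dt + sigma dB, so Y_t = log(x_0) + (mu - sigma^2/2) t + sigma B_t and hence X_t = x_0 * exp((mu - sigma^2/2) t + sigma B_t).
With mu = 2/3, sigma = 1, x_0 = 3/4, this gives:
  X_t = 3/4 * exp((1/6) * t + (1) * B_t).
Since sigma*B_t ~ Normal(0, sigma^2 t), E[exp(sigma*B_t)] = exp(sigma^2 t / 2); so E[X_t] = x_0 * exp((mu - sigma^2/2) t) * exp(sigma^2 t / 2) = x_0 * exp(mu t) = 3*exp(2*t/3)/4.
Var(X_t) = E[X_t^2] - (E[X_t])^2 = x_0^2 * exp(2 mu t) * (exp(sigma^2 t) - 1) = 9*(exp(t) - 1)*exp(4*t/3)/16.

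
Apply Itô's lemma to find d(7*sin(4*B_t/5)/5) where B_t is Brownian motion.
d(7*sin(4*B_t/5)/5) = (-56*sin(4*B_t/5)/125) dt + (28*cos(4*B_t/5)/25) dB_t

Itô's formula for f(B_t) gives d f(B_t) = f'(B_t) dB_t + (1/2) f''(B_t) dt. Compute derivatives of f(x) = 7*sin(4*x/5)/5:
  f'(x)  = 28*cos(4*x/5)/25
  f''(x) = -112*sin(4*x/5)/125
Substitute x = B_t and multiply the f'' term by 1/2:
  drift     = (1/2) * (-112*sin(4*x/5)/125) evaluated at B_t = -56*sin(4*B_t/5)/125
  diffusion = (28*cos(4*x/5)/25) evaluated at B_t = 28*cos(4*B_t/5)/25
Therefore d(7*sin(4*B_t/5)/5) = (-56*sin(4*B_t/5)/125) dt + (28*cos(4*B_t/5)/25) dB_t.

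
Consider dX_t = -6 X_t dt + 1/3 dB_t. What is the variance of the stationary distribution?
lim Var(X_t) = 1/108

The OU SDE dX = -theta X dt + sigma dB admits the integrating factor exp(theta t): d(exp(theta t) X_t) = sigma exp(theta t) dB_t. Integrating from 0 to t gives X_t = x_0 * exp(-theta t) + sigma * int_0^t exp(-theta (t-s)) dB_s for any initial x_0. The Itô integral has variance (by the Itô isometry) sigma^2 * int_0^t exp(-2 theta (t - s)) ds = sigma^2 * (1 - exp(-2 theta t)) / (2 theta), independent of x_0.
With theta = 6, sigma = 1/3:
  Var(X_t) = (1/3)^2 * (1 - exp(-2*6 t)) / (2 * 6) = 1/108 - exp(-12*t)/108.
As t -> infinity, exp(-2*6 t) -> 0, so the stationary variance is sigma^2 / (2 theta) = 1/108.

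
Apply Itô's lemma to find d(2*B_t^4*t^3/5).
d(2*B_t^4*t^3/5) = (6*B_t^2*t^2*(B_t^2 + 2*t)/5) dt + (8*B_t^3*t^3/5) dB_t

Itô's formula for f(t, x): d f(t, B_t) = (f_t + (1/2) f_xx) dt + f_x dB_t. Compute partials of f(t, x) = 2*t^3*x^4/5:
  f_t(t,x)  = 6*t^2*x^4/5
  f_x(t,x)  = 8*t^3*x^3/5
  f_xx(t,x) = 24*t^3*x^2/5
Assemble drift = f_t + (1/2) f_xx = 6*t^2*x^2*(2*t + x^2)/5 and diffusion = f_x = 8*t^3*x^3/5. Substituting x = B_t:
  d(2*B_t^4*t^3/5) = (6*B_t^2*t^2*(B_t^2 + 2*t)/5) dt + (8*B_t^3*t^3/5) dB_t.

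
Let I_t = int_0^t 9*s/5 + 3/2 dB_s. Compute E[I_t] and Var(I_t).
E[I_t] = 0; Var(I_t) = 9*t*(12*t^2 + 30*t + 25)/100

The Itô integral of a deterministic integrand f(s) has mean 0 because each increment f(s) * (B_{s+ds} - B_s) has mean 0. By the Itô isometry:
  Var( int_0^t f(s) dB_s ) = E[ (int_0^t f(s) dB_s)^2 ] = int_0^t f(s)^2 ds.
Here f(s) = 9*s/5 + 3/2, so f(s)^2 = 9*(6*s + 5)^2/100. Integrate:
  int_0^t (9*(6*s + 5)^2/100) ds = 9*t*(12*t^2 + 30*t + 25)/100.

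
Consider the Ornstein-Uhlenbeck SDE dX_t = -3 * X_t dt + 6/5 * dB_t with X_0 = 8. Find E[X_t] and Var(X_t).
E[X_t] = 8*exp(-3*t); Var(X_t) = 6/25 - 6*exp(-6*t)/25

The OU SDE dX = -theta X dt + sigma dB admits the integrating factor exp(theta t): d(exp(theta t) X_t) = sigma exp(theta t) dB_t. Integrating from 0 to t:
  X_t = x_0 * exp(-theta t) + sigma * int_0^t exp(-theta (t-s)) dB_s.
The Itô integral has mean 0 and (by the Itô isometry) variance sigma^2 * int_0^t exp(-2 theta (t - s)) ds = sigma^2 * (1 - exp(-2 theta t)) / (2 theta).
With theta = 3, sigma = 6/5, x_0 = 8:
  E[X_t] = 8 * exp(-3 t) = 8*exp(-3*t)
  Var(X_t) = (6/5)^2 * (1 - exp(-2*3 t)) / (2 * 3) = 6/25 - 6*exp(-6*t)/25.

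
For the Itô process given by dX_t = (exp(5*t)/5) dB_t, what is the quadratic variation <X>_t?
<X>_t = exp(10*t)/250 - 1/250

For an Itô process dX_t = a(t) dt + b(t) dB_t, the quadratic variation is <X>_t = int_0^t b(s)^2 ds (the drift term does not contribute). Here b(s) = exp(5*s)/5, so
  b(s)^2 = exp(10*s)/25.
Integrating from 0 to t:
  <X>_t = int_0^t (exp(10*s)/25) ds = exp(10*t)/250 - 1/250.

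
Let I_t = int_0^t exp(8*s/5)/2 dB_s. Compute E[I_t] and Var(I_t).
E[I_t] = 0; Var(I_t) = 5*exp(16*t/5)/64 - 5/64

The Itô integral of a deterministic integrand f(s) has mean 0 because each increment f(s) * (B_{s+ds} - B_s) has mean 0. By the Itô isometry:
  Var( int_0^t f(s) dB_s ) = E[ (int_0^t f(s) dB_s)^2 ] = int_0^t f(s)^2 ds.
Here f(s) = exp(8*s/5)/2, so f(s)^2 = exp(16*s/5)/4. Integrate:
  int_0^t (exp(16*s/5)/4) ds = 5*exp(16*t/5)/64 - 5/64.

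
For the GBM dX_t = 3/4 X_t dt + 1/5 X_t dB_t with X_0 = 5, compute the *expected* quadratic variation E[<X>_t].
E[<X>_t] = 50*exp(77*t/50)/77 - 50/77

<X>_t = int_0^t ((1/5) * X_s)^2 ds. Taking expectation inside the integral: E[<X>_t] = (1/5)^2 * int_0^t E[X_s^2] ds. For GBM, E[X_s^2] = x_0^2 * exp((2 mu + sigma^2) s). Integrating:
  E[<X>_t] = (1/5)^2 * 5^2 * (exp((2*(3/4) + (1/5)^2) t) - 1) / (2*(3/4) + (1/5)^2)
           = (1/5)^2 * 5^2 * (exp((77/50) t) - 1) / (77/50) = 50*exp(77*t/50)/77 - 50/77.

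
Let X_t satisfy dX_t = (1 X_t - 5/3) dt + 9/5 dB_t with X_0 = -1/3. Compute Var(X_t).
Var(X_t) = 81*exp(2*t)/50 - 81/50

The variance V(t) = Var(X_t) satisfies V'(t) = 2 a V(t) + c^2 with V(0) = 0 (drift coefficient is linear in X, diffusion is constant). With a = 1, c = 9/5, the solution is
  V(t) = (c^2 / (2 a)) * (exp(2 a t) - 1)
       = ((9/5)^2 / (2*1)) * (exp(2 t) - 1)
       = 81*exp(2*t)/50 - 81/50.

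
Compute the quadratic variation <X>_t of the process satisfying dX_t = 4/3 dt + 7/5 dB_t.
<X>_t = 49*t/25

For an Itô process dX_t = a(t) dt + b(t) dB_t, the quadratic variation is <X>_t = int_0^t b(s)^2 ds (the drift term does not contribute). Here b(s) = 7/5, so
  b(s)^2 = 49/25.
Integrating from 0 to t:
  <X>_t = int_0^t (49/25) ds = 49*t/25.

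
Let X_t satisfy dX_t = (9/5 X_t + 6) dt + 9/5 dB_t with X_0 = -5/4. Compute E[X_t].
E[X_t] = 25*exp(9*t/5)/12 - 10/3

Taking expectations and using E[dB_t] = 0, the mean m(t) = E[X_t] satisfies the ODE m'(t) = a m(t) + b with m(0) = x_0. With a = 9/5, b = 6, x_0 = -5/4, the solution is
  m(t) = x_0 * exp(a t) + (b/a) * (exp(a t) - 1)
       = (-5/4) * exp((9/5) t) + (6/(9/5)) * (exp((9/5) t) - 1)
       = 25*exp(9*t/5)/12 - 10/3.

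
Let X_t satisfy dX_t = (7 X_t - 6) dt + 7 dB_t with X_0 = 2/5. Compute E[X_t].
E[X_t] = 6/7 - 16*exp(7*t)/35

Taking expectations and using E[dB_t] = 0, the mean m(t) = E[X_t] satisfies the ODE m'(t) = a m(t) + b with m(0) = x_0. With a = 7, b = -6, x_0 = 2/5, the solution is
  m(t) = x_0 * exp(a t) + (b/a) * (exp(a t) - 1)
       = (2/5) * exp(7 t) + ((-6)/7) * (exp(7 t) - 1)
       = 6/7 - 16*exp(7*t)/35.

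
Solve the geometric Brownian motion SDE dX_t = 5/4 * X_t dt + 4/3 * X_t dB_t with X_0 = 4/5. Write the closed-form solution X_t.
X_t = 4/5 * exp((13/36) * t + (4/3) * B_t)

For GBM dX = mu X dt + sigma X dB with X_0 = x_0, apply Itô to Y = log X: dY = (mu - sigma^2/2) dt + sigma dB, so Y_t = log(x_0) + (mu - sigma^2/2) t + sigma B_t and hence X_t = x_0 * exp((mu - sigma^2/2) t + sigma B_t).
With mu = 5/4, sigma = 4/3, x_0 = 4/5, this gives:
  X_t = 4/5 * exp((13/36) * t + (4/3) * B_t).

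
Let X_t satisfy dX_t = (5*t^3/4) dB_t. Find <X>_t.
<X>_t = 25*t^7/112

For an Itô process dX_t = a(t) dt + b(t) dB_t, the quadratic variation is <X>_t = int_0^t b(s)^2 ds (the drift term does not contribute). Here b(s) = 5*s^3/4, so
  b(s)^2 = 25*s^6/16.
Integrating from 0 to t:
  <X>_t = int_0^t (25*s^6/16) ds = 25*t^7/112.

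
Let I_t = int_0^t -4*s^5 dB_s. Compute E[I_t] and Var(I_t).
E[I_t] = 0; Var(I_t) = 16*t^11/11

The Itô integral of a deterministic integrand f(s) has mean 0 because each increment f(s) * (B_{s+ds} - B_s) has mean 0. By the Itô isometry:
  Var( int_0^t f(s) dB_s ) = E[ (int_0^t f(s) dB_s)^2 ] = int_0^t f(s)^2 ds.
Here f(s) = -4*s^5, so f(s)^2 = 16*s^10. Integrate:
  int_0^t (16*s^10) ds = 16*t^11/11.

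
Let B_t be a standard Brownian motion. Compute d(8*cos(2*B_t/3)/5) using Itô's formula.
d(8*cos(2*B_t/3)/5) = (-16*cos(2*B_t/3)/45) dt + (-16*sin(2*B_t/3)/15) dB_t

Itô's formula for f(B_t) gives d f(B_t) = f'(B_t) dB_t + (1/2) f''(B_t) dt. Compute derivatives of f(x) = 8*cos(2*x/3)/5:
  f'(x)  = -16*sin(2*x/3)/15
  f''(x) = -32*cos(2*x/3)/45
Substitute x = B_t and multiply the f'' term by 1/2:
  drift     = (1/2) * (-32*cos(2*x/3)/45) evaluated at B_t = -16*cos(2*B_t/3)/45
  diffusion = (-16*sin(2*x/3)/15) evaluated at B_t = -16*sin(2*B_t/3)/15
Therefore d(8*cos(2*B_t/3)/5) = (-16*cos(2*B_t/3)/45) dt + (-16*sin(2*B_t/3)/15) dB_t.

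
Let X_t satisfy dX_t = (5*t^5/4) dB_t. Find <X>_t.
<X>_t = 25*t^11/176

For an Itô process dX_t = a(t) dt + b(t) dB_t, the quadratic variation is <X>_t = int_0^t b(s)^2 ds (the drift term does not contribute). Here b(s) = 5*s^5/4, so
  b(s)^2 = 25*s^10/16.
Integrating from 0 to t:
  <X>_t = int_0^t (25*s^10/16) ds = 25*t^11/176.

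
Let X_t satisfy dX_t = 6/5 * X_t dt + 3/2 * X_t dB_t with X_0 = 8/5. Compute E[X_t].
E[X_t] = 8*exp(6*t/5)/5

For GBM dX = mu X dt + sigma X dB with X_0 = x_0, apply Itô to Y = log X: dY = (mu - sigma^2/2) dt + sigma dB, so Y_t = log(x_0) + (mu - sigma^2/2) t + sigma B_t and hence X_t = x_0 * exp((mu - sigma^2/2) t + sigma B_t).
With mu = 6/5, sigma = 3/2, x_0 = 8/5, this gives:
  X_t = 8/5 * exp((3/40) * t + (3/2) * B_t).
Since sigma*B_t ~ Normal(0, sigma^2 t), E[exp(sigma*B_t)] = exp(sigma^2 t / 2); so E[X_t] = x_0 * exp((mu - sigma^2/2) t) * exp(sigma^2 t / 2) = x_0 * exp(mu t) = 8*exp(6*t/5)/5.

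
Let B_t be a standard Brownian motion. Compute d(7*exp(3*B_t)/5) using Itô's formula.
d(7*exp(3*B_t)/5) = (63*exp(3*B_t)/10) dt + (21*exp(3*B_t)/5) dB_t

Itô's formula for f(B_t) gives d f(B_t) = f'(B_t) dB_t + (1/2) f''(B_t) dt. Compute derivatives of f(x) = 7*exp(3*x)/5:
  f'(x)  = 21*exp(3*x)/5
  f''(x) = 63*exp(3*x)/5
Substitute x = B_t and multiply the f'' term by 1/2:
  drift     = (1/2) * (63*exp(3*x)/5) evaluated at B_t = 63*exp(3*B_t)/10
  diffusion = (21*exp(3*x)/5) evaluated at B_t = 21*exp(3*B_t)/5
Therefore d(7*exp(3*B_t)/5) = (63*exp(3*B_t)/10) dt + (21*exp(3*B_t)/5) dB_t.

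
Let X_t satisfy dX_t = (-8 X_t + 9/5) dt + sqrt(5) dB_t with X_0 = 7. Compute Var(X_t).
Var(X_t) = 5/16 - 5*exp(-16*t)/16

The variance V(t) = Var(X_t) satisfies V'(t) = 2 a V(t) + c^2 with V(0) = 0 (drift coefficient is linear in X, diffusion is constant). With a = -8, c = sqrt(5), the solution is
  V(t) = (c^2 / (2 a)) * (exp(2 a t) - 1)
       = (sqrt(5)^2 / (2*(-8))) * (exp((-16) t) - 1)
       = 5/16 - 5*exp(-16*t)/16.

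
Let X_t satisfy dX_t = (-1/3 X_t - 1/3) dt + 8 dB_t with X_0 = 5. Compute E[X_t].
E[X_t] = -1 + 6*exp(-t/3)

Taking expectations and using E[dB_t] = 0, the mean m(t) = E[X_t] satisfies the ODE m'(t) = a m(t) + b with m(0) = x_0. With a = -1/3, b = -1/3, x_0 = 5, the solution is
  m(t) = x_0 * exp(a t) + (b/a) * (exp(a t) - 1)
       = 5 * exp((-1/3) t) + ((-1/3)/(-1/3)) * (exp((-1/3) t) - 1)
       = -1 + 6*exp(-t/3).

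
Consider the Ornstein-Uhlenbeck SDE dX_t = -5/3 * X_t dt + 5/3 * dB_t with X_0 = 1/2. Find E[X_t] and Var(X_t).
E[X_t] = exp(-5*t/3)/2; Var(X_t) = 5/6 - 5*exp(-10*t/3)/6

The OU SDE dX = -theta X dt + sigma dB admits the integrating factor exp(theta t): d(exp(theta t) X_t) = sigma exp(theta t) dB_t. Integrating from 0 to t:
  X_t = x_0 * exp(-theta t) + sigma * int_0^t exp(-theta (t-s)) dB_s.
The Itô integral has mean 0 and (by the Itô isometry) variance sigma^2 * int_0^t exp(-2 theta (t - s)) ds = sigma^2 * (1 - exp(-2 theta t)) / (2 theta).
With theta = 5/3, sigma = 5/3, x_0 = 1/2:
  E[X_t] = 1/2 * exp(-5/3 t) = exp(-5*t/3)/2
  Var(X_t) = (5/3)^2 * (1 - exp(-2*5/3 t)) / (2 * 5/3) = 5/6 - 5*exp(-10*t/3)/6.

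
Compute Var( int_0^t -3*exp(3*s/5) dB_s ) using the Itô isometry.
Var = 15*exp(6*t/5)/2 - 15/2

The Itô integral of a deterministic integrand f(s) has mean 0 because each increment f(s) * (B_{s+ds} - B_s) has mean 0. By the Itô isometry:
  Var( int_0^t f(s) dB_s ) = E[ (int_0^t f(s) dB_s)^2 ] = int_0^t f(s)^2 ds.
Here f(s) = -3*exp(3*s/5), so f(s)^2 = 9*exp(6*s/5). Integrate:
  int_0^t (9*exp(6*s/5)) ds = 15*exp(6*t/5)/2 - 15/2.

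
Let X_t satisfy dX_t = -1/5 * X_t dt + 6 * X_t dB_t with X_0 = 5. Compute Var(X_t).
Var(X_t) = (25*exp(36*t) - 25)*exp(-2*t/5)

For GBM dX = mu X dt + sigma X dB with X_0 = x_0, apply Itô to Y = log X: dY = (mu - sigma^2/2) dt + sigma dB, so Y_t = log(x_0) + (mu - sigma^2/2) t + sigma B_t and hence X_t = x_0 * exp((mu - sigma^2/2) t + sigma B_t).
With mu = -1/5, sigma = 6, x_0 = 5, this gives:
  X_t = 5 * exp((-91/5) * t + (6) * B_t).
Since sigma*B_t ~ Normal(0, sigma^2 t), E[exp(sigma*B_t)] = exp(sigma^2 t / 2); so E[X_t] = x_0 * exp((mu - sigma^2/2) t) * exp(sigma^2 t / 2) = x_0 * exp(mu t) = 5*exp(-t/5).
Var(X_t) = E[X_t^2] - (E[X_t])^2 = x_0^2 * exp(2 mu t) * (exp(sigma^2 t) - 1) = (25*exp(36*t) - 25)*exp(-2*t/5).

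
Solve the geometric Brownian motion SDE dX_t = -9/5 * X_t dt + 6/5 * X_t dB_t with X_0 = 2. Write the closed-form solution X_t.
X_t = 2 * exp((-63/25) * t + (6/5) * B_t)

For GBM dX = mu X dt + sigma X dB with X_0 = x_0, apply Itô to Y = log X: dY = (mu - sigma^2/2) dt + sigma dB, so Y_t = log(x_0) + (mu - sigma^2/2) t + sigma B_t and hence X_t = x_0 * exp((mu - sigma^2/2) t + sigma B_t).
With mu = -9/5, sigma = 6/5, x_0 = 2, this gives:
  X_t = 2 * exp((-63/25) * t + (6/5) * B_t).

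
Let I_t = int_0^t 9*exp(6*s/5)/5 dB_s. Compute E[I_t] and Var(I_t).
E[I_t] = 0; Var(I_t) = 27*exp(12*t/5)/20 - 27/20

The Itô integral of a deterministic integrand f(s) has mean 0 because each increment f(s) * (B_{s+ds} - B_s) has mean 0. By the Itô isometry:
  Var( int_0^t f(s) dB_s ) = E[ (int_0^t f(s) dB_s)^2 ] = int_0^t f(s)^2 ds.
Here f(s) = 9*exp(6*s/5)/5, so f(s)^2 = 81*exp(12*s/5)/25. Integrate:
  int_0^t (81*exp(12*s/5)/25) ds = 27*exp(12*t/5)/20 - 27/20.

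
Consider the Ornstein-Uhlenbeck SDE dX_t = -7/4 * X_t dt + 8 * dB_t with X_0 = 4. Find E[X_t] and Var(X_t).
E[X_t] = 4*exp(-7*t/4); Var(X_t) = 128/7 - 128*exp(-7*t/2)/7

The OU SDE dX = -theta X dt + sigma dB admits the integrating factor exp(theta t): d(exp(theta t) X_t) = sigma exp(theta t) dB_t. Integrating from 0 to t:
  X_t = x_0 * exp(-theta t) + sigma * int_0^t exp(-theta (t-s)) dB_s.
The Itô integral has mean 0 and (by the Itô isometry) variance sigma^2 * int_0^t exp(-2 theta (t - s)) ds = sigma^2 * (1 - exp(-2 theta t)) / (2 theta).
With theta = 7/4, sigma = 8, x_0 = 4:
  E[X_t] = 4 * exp(-7/4 t) = 4*exp(-7*t/4)
  Var(X_t) = (8)^2 * (1 - exp(-2*7/4 t)) / (2 * 7/4) = 128/7 - 128*exp(-7*t/2)/7.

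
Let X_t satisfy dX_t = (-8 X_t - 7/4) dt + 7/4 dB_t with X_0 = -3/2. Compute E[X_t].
E[X_t] = -7/32 - 41*exp(-8*t)/32

Taking expectations and using E[dB_t] = 0, the mean m(t) = E[X_t] satisfies the ODE m'(t) = a m(t) + b with m(0) = x_0. With a = -8, b = -7/4, x_0 = -3/2, the solution is
  m(t) = x_0 * exp(a t) + (b/a) * (exp(a t) - 1)
       = (-3/2) * exp((-8) t) + ((-7/4)/(-8)) * (exp((-8) t) - 1)
       = -7/32 - 41*exp(-8*t)/32.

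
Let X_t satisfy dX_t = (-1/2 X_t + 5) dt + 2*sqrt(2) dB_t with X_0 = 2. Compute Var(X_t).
Var(X_t) = 8 - 8*exp(-t)

The variance V(t) = Var(X_t) satisfies V'(t) = 2 a V(t) + c^2 with V(0) = 0 (drift coefficient is linear in X, diffusion is constant). With a = -1/2, c = 2*sqrt(2), the solution is
  V(t) = (c^2 / (2 a)) * (exp(2 a t) - 1)
       = ((2*sqrt(2))^2 / (2*(-1/2))) * (exp((-1) t) - 1)
       = 8 - 8*exp(-t).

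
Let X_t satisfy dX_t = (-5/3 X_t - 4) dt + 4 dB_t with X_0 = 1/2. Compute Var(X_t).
Var(X_t) = 24/5 - 24*exp(-10*t/3)/5

The variance V(t) = Var(X_t) satisfies V'(t) = 2 a V(t) + c^2 with V(0) = 0 (drift coefficient is linear in X, diffusion is constant). With a = -5/3, c = 4, the solution is
  V(t) = (c^2 / (2 a)) * (exp(2 a t) - 1)
       = (4^2 / (2*(-5/3))) * (exp((-10/3) t) - 1)
       = 24/5 - 24*exp(-10*t/3)/5.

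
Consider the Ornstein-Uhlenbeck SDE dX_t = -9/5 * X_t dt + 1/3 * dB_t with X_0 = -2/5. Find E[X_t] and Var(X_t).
E[X_t] = -2*exp(-9*t/5)/5; Var(X_t) = 5/162 - 5*exp(-18*t/5)/162

The OU SDE dX = -theta X dt + sigma dB admits the integrating factor exp(theta t): d(exp(theta t) X_t) = sigma exp(theta t) dB_t. Integrating from 0 to t:
  X_t = x_0 * exp(-theta t) + sigma * int_0^t exp(-theta (t-s)) dB_s.
The Itô integral has mean 0 and (by the Itô isometry) variance sigma^2 * int_0^t exp(-2 theta (t - s)) ds = sigma^2 * (1 - exp(-2 theta t)) / (2 theta).
With theta = 9/5, sigma = 1/3, x_0 = -2/5:
  E[X_t] = -2/5 * exp(-9/5 t) = -2*exp(-9*t/5)/5
  Var(X_t) = (1/3)^2 * (1 - exp(-2*9/5 t)) / (2 * 9/5) = 5/162 - 5*exp(-18*t/5)/162.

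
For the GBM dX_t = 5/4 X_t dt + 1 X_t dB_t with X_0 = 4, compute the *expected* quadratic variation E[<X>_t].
E[<X>_t] = 32*exp(7*t/2)/7 - 32/7

<X>_t = int_0^t (1 * X_s)^2 ds. Taking expectation inside the integral: E[<X>_t] = 1^2 * int_0^t E[X_s^2] ds. For GBM, E[X_s^2] = x_0^2 * exp((2 mu + sigma^2) s). Integrating:
  E[<X>_t] = 1^2 * 4^2 * (exp((2*(5/4) + 1^2) t) - 1) / (2*(5/4) + 1^2)
           = 1^2 * 4^2 * (exp((7/2) t) - 1) / (7/2) = 32*exp(7*t/2)/7 - 32/7.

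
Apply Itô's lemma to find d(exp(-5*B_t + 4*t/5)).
d(exp(-5*B_t + 4*t/5)) = (133*exp(-5*B_t + 4*t/5)/10) dt + (-5*exp(-5*B_t + 4*t/5)) dB_t

Itô's formula for f(t, x): d f(t, B_t) = (f_t + (1/2) f_xx) dt + f_x dB_t. Compute partials of f(t, x) = exp(4*t/5 - 5*x):
  f_t(t,x)  = 4*exp(4*t/5 - 5*x)/5
  f_x(t,x)  = -5*exp(4*t/5 - 5*x)
  f_xx(t,x) = 25*exp(4*t/5 - 5*x)
Assemble drift = f_t + (1/2) f_xx = 133*exp(4*t/5 - 5*x)/10 and diffusion = f_x = -5*exp(4*t/5 - 5*x). Substituting x = B_t:
  d(exp(-5*B_t + 4*t/5)) = (133*exp(-5*B_t + 4*t/5)/10) dt + (-5*exp(-5*B_t + 4*t/5)) dB_t.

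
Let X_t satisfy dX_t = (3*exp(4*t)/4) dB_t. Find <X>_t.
<X>_t = 9*exp(8*t)/128 - 9/128

For an Itô process dX_t = a(t) dt + b(t) dB_t, the quadratic variation is <X>_t = int_0^t b(s)^2 ds (the drift term does not contribute). Here b(s) = 3*exp(4*s)/4, so
  b(s)^2 = 9*exp(8*s)/16.
Integrating from 0 to t:
  <X>_t = int_0^t (9*exp(8*s)/16) ds = 9*exp(8*t)/128 - 9/128.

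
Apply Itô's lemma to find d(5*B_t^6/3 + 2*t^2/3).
d(5*B_t^6/3 + 2*t^2/3) = (25*B_t^4 + 4*t/3) dt + (10*B_t^5) dB_t

Itô's formula for f(t, x): d f(t, B_t) = (f_t + (1/2) f_xx) dt + f_x dB_t. Compute partials of f(t, x) = 2*t^2/3 + 5*x^6/3:
  f_t(t,x)  = 4*t/3
  f_x(t,x)  = 10*x^5
  f_xx(t,x) = 50*x^4
Assemble drift = f_t + (1/2) f_xx = 4*t/3 + 25*x^4 and diffusion = f_x = 10*x^5. Substituting x = B_t:
  d(5*B_t^6/3 + 2*t^2/3) = (25*B_t^4 + 4*t/3) dt + (10*B_t^5) dB_t.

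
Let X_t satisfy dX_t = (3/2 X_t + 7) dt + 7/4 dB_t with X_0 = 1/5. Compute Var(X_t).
Var(X_t) = 49*exp(3*t)/48 - 49/48

The variance V(t) = Var(X_t) satisfies V'(t) = 2 a V(t) + c^2 with V(0) = 0 (drift coefficient is linear in X, diffusion is constant). With a = 3/2, c = 7/4, the solution is
  V(t) = (c^2 / (2 a)) * (exp(2 a t) - 1)
       = ((7/4)^2 / (2*(3/2))) * (exp(3 t) - 1)
       = 49*exp(3*t)/48 - 49/48.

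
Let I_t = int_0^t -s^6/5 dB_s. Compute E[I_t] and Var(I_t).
E[I_t] = 0; Var(I_t) = t^13/325

The Itô integral of a deterministic integrand f(s) has mean 0 because each increment f(s) * (B_{s+ds} - B_s) has mean 0. By the Itô isometry:
  Var( int_0^t f(s) dB_s ) = E[ (int_0^t f(s) dB_s)^2 ] = int_0^t f(s)^2 ds.
Here f(s) = -s^6/5, so f(s)^2 = s^12/25. Integrate:
  int_0^t (s^12/25) ds = t^13/325.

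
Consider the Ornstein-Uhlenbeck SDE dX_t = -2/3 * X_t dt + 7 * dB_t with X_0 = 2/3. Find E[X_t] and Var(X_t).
E[X_t] = 2*exp(-2*t/3)/3; Var(X_t) = 147/4 - 147*exp(-4*t/3)/4

The OU SDE dX = -theta X dt + sigma dB admits the integrating factor exp(theta t): d(exp(theta t) X_t) = sigma exp(theta t) dB_t. Integrating from 0 to t:
  X_t = x_0 * exp(-theta t) + sigma * int_0^t exp(-theta (t-s)) dB_s.
The Itô integral has mean 0 and (by the Itô isometry) variance sigma^2 * int_0^t exp(-2 theta (t - s)) ds = sigma^2 * (1 - exp(-2 theta t)) / (2 theta).
With theta = 2/3, sigma = 7, x_0 = 2/3:
  E[X_t] = 2/3 * exp(-2/3 t) = 2*exp(-2*t/3)/3
  Var(X_t) = (7)^2 * (1 - exp(-2*2/3 t)) / (2 * 2/3) = 147/4 - 147*exp(-4*t/3)/4.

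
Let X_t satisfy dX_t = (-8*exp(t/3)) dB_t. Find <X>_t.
<X>_t = 96*exp(2*t/3) - 96

For an Itô process dX_t = a(t) dt + b(t) dB_t, the quadratic variation is <X>_t = int_0^t b(s)^2 ds (the drift term does not contribute). Here b(s) = -8*exp(s/3), so
  b(s)^2 = 64*exp(2*s/3).
Integrating from 0 to t:
  <X>_t = int_0^t (64*exp(2*s/3)) ds = 96*exp(2*t/3) - 96.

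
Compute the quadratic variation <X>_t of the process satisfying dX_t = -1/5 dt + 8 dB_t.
<X>_t = 64*t

For an Itô process dX_t = a(t) dt + b(t) dB_t, the quadratic variation is <X>_t = int_0^t b(s)^2 ds (the drift term does not contribute). Here b(s) = 8, so
  b(s)^2 = 64.
Integrating from 0 to t:
  <X>_t = int_0^t (64) ds = 64*t.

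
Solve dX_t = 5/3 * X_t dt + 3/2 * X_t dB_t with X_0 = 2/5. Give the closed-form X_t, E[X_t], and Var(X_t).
X_t = 2/5 * exp((13/24) t + (3/2) B_t); E[X_t] = 2*exp(5*t/3)/5; Var(X_t) = 4*(exp(9*t/4) - 1)*exp(10*t/3)/25

For GBM dX = mu X dt + sigma X dB with X_0 = x_0, apply Itô to Y = log X: dY = (mu - sigma^2/2) dt + sigma dB, so Y_t = log(x_0) + (mu - sigma^2/2) t + sigma B_t and hence X_t = x_0 * exp((mu - sigma^2/2) t + sigma B_t).
With mu = 5/3, sigma = 3/2, x_0 = 2/5, this gives:
  X_t = 2/5 * exp((13/24) * t + (3/2) * B_t).
Since sigma*B_t ~ Normal(0, sigma^2 t), E[exp(sigma*B_t)] = exp(sigma^2 t / 2); so E[X_t] = x_0 * exp((mu - sigma^2/2) t) * exp(sigma^2 t / 2) = x_0 * exp(mu t) = 2*exp(5*t/3)/5.
Var(X_t) = E[X_t^2] - (E[X_t])^2 = x_0^2 * exp(2 mu t) * (exp(sigma^2 t) - 1) = 4*(exp(9*t/4) - 1)*exp(10*t/3)/25.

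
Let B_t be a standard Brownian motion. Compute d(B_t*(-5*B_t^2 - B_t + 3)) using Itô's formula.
d(B_t*(-5*B_t^2 - B_t + 3)) = (-15*B_t - 1) dt + (-15*B_t^2 - 2*B_t + 3) dB_t

Itô's formula for f(B_t) gives d f(B_t) = f'(B_t) dB_t + (1/2) f''(B_t) dt. Compute derivatives of f(x) = x*(-5*x^2 - x + 3):
  f'(x)  = -15*x^2 - 2*x + 3
  f''(x) = -30*x - 2
Substitute x = B_t and multiply the f'' term by 1/2:
  drift     = (1/2) * (-30*x - 2) evaluated at B_t = -15*B_t - 1
  diffusion = (-15*x^2 - 2*x + 3) evaluated at B_t = -15*B_t^2 - 2*B_t + 3
Therefore d(B_t*(-5*B_t^2 - B_t + 3)) = (-15*B_t - 1) dt + (-15*B_t^2 - 2*B_t + 3) dB_t.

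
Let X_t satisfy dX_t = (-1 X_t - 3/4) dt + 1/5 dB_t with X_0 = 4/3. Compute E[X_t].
E[X_t] = -3/4 + 25*exp(-t)/12

Taking expectations and using E[dB_t] = 0, the mean m(t) = E[X_t] satisfies the ODE m'(t) = a m(t) + b with m(0) = x_0. With a = -1, b = -3/4, x_0 = 4/3, the solution is
  m(t) = x_0 * exp(a t) + (b/a) * (exp(a t) - 1)
       = (4/3) * exp((-1) t) + ((-3/4)/(-1)) * (exp((-1) t) - 1)
       = -3/4 + 25*exp(-t)/12.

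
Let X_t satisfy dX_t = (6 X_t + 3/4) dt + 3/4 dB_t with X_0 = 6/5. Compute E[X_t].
E[X_t] = 53*exp(6*t)/40 - 1/8

Taking expectations and using E[dB_t] = 0, the mean m(t) = E[X_t] satisfies the ODE m'(t) = a m(t) + b with m(0) = x_0. With a = 6, b = 3/4, x_0 = 6/5, the solution is
  m(t) = x_0 * exp(a t) + (b/a) * (exp(a t) - 1)
       = (6/5) * exp(6 t) + ((3/4)/6) * (exp(6 t) - 1)
       = 53*exp(6*t)/40 - 1/8.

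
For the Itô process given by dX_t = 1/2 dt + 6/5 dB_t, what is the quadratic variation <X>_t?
<X>_t = 36*t/25

For an Itô process dX_t = a(t) dt + b(t) dB_t, the quadratic variation is <X>_t = int_0^t b(s)^2 ds (the drift term does not contribute). Here b(s) = 6/5, so
  b(s)^2 = 36/25.
Integrating from 0 to t:
  <X>_t = int_0^t (36/25) ds = 36*t/25.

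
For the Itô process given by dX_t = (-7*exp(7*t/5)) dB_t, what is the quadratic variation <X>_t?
<X>_t = 35*exp(14*t/5)/2 - 35/2

For an Itô process dX_t = a(t) dt + b(t) dB_t, the quadratic variation is <X>_t = int_0^t b(s)^2 ds (the drift term does not contribute). Here b(s) = -7*exp(7*s/5), so
  b(s)^2 = 49*exp(14*s/5).
Integrating from 0 to t:
  <X>_t = int_0^t (49*exp(14*s/5)) ds = 35*exp(14*t/5)/2 - 35/2.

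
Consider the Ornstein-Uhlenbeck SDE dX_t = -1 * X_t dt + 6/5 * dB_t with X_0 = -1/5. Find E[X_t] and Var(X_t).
E[X_t] = -exp(-t)/5; Var(X_t) = 18/25 - 18*exp(-2*t)/25

The OU SDE dX = -theta X dt + sigma dB admits the integrating factor exp(theta t): d(exp(theta t) X_t) = sigma exp(theta t) dB_t. Integrating from 0 to t:
  X_t = x_0 * exp(-theta t) + sigma * int_0^t exp(-theta (t-s)) dB_s.
The Itô integral has mean 0 and (by the Itô isometry) variance sigma^2 * int_0^t exp(-2 theta (t - s)) ds = sigma^2 * (1 - exp(-2 theta t)) / (2 theta).
With theta = 1, sigma = 6/5, x_0 = -1/5:
  E[X_t] = -1/5 * exp(-1 t) = -exp(-t)/5
  Var(X_t) = (6/5)^2 * (1 - exp(-2*1 t)) / (2 * 1) = 18/25 - 18*exp(-2*t)/25.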